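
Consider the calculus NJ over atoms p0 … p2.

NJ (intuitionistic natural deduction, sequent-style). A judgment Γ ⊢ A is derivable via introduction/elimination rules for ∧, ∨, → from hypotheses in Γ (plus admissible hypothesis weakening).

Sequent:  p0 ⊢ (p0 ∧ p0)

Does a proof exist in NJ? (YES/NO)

Derivation trace:
[∧I] p0 ⊢ (p0 ∧ p0)
  [Ax] p0 ⊢ p0
  [→E] p0 ⊢ p0
    [→I]  ⊢ (p0 → p0)
      [Ax] p0 ⊢ p0
    [Ax] p0 ⊢ p0

Result: YES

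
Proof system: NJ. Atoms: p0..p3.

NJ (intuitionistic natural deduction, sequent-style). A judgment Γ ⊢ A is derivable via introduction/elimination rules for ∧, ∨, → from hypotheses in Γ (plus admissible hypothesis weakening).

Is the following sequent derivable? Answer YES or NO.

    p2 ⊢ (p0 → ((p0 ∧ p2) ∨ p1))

Derivation trace:
[→I] p2 ⊢ (p0 → ((p0 ∧ p2) ∨ p1))
  [∨I₁] p2, p0 ⊢ ((p0 ∧ p2) ∨ p1)
    [∧I] p2, p0 ⊢ (p0 ∧ p2)
      [Ax] p0 ⊢ p0
      [Ax] p2 ⊢ p2

Result: YES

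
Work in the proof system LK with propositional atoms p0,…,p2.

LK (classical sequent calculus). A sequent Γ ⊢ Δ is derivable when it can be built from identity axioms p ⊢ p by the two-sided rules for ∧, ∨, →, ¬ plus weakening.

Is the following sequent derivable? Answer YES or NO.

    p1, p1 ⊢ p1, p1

Proof tree:
[WL] p1, p1 ⊢ p1, p1
  [WR] p1 ⊢ p1, p1
    [Ax] p1 ⊢ p1

Result: YES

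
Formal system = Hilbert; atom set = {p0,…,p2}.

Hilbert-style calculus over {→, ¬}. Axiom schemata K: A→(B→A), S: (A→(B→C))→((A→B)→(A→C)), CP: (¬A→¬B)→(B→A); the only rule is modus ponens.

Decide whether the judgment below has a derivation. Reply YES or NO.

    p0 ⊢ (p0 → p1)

Truth-table refutation:
  v=000: Γ:[p0=F] Δ:[(p0 → p1)=T] refutes=False
  v=001: Γ:[p0=F] Δ:[(p0 → p1)=T] refutes=False
  v=010: Γ:[p0=F] Δ:[(p0 → p1)=T] refutes=False
  v=011: Γ:[p0=F] Δ:[(p0 → p1)=T] refutes=False
  v=100: Γ:[p0=T] Δ:[(p0 → p1)=F] refutes=True  ← countermodel

Result: NO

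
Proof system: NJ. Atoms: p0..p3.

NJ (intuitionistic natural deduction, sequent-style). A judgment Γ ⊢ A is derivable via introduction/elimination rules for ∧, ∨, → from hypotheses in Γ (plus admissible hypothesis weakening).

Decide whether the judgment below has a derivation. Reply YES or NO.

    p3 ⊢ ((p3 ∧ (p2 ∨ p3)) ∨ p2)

Derivation trace:
[∨I₁] p3 ⊢ ((p3 ∧ (p2 ∨ p3)) ∨ p2)
  [∧I] p3 ⊢ (p3 ∧ (p2 ∨ p3))
    [Ax] p3 ⊢ p3
    [∨I₂] p3 ⊢ (p2 ∨ p3)
      [Ax] p3 ⊢ p3

Result: YES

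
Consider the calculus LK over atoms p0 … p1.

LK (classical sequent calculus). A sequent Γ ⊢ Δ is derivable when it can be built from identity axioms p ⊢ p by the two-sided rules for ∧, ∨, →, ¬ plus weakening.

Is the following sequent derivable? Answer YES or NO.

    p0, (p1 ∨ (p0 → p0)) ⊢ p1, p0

Proof tree:
[∨L] p0, (p1 ∨ (p0 → p0)) ⊢ p1, p0
  [Ax] p1 ⊢ p1
  [→L] p0, (p0 → p0) ⊢ p0
    [Ax] p0 ⊢ p0
    [Ax] p0 ⊢ p0

Result: YES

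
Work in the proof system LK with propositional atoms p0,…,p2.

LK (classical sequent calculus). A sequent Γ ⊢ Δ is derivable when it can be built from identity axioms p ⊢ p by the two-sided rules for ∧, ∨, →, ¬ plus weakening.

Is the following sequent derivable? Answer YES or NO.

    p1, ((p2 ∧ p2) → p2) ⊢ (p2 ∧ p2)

Search for a countermodel by truth-table:
  v=000: Γ:[p1=F, ((p2 ∧ p2) → p2)=T] Δ:[(p2 ∧ p2)=F] refutes=False
  v=001: Γ:[p1=F, ((p2 ∧ p2) → p2)=T] Δ:[(p2 ∧ p2)=T] refutes=False
  v=010: Γ:[p1=T, ((p2 ∧ p2) → p2)=T] Δ:[(p2 ∧ p2)=F] refutes=True  ← countermodel

Result: NO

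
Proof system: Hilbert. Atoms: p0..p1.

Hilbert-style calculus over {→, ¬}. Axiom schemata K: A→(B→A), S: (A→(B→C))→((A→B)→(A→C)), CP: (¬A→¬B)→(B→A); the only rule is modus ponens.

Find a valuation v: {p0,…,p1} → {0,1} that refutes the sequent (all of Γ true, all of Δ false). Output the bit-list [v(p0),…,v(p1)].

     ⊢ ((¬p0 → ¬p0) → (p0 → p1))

Enumerate valuations to refute Γ ⊢ Δ:
  v=00: Γ:[] Δ:[((¬p0 → ¬p0) → (p0 → p1))=T] refutes=False
  v=01: Γ:[] Δ:[((¬p0 → ¬p0) → (p0 → p1))=T] refutes=False
  v=10: Γ:[] Δ:[((¬p0 → ¬p0) → (p0 → p1))=F] refutes=True  ← countermodel

Result: [1, 0]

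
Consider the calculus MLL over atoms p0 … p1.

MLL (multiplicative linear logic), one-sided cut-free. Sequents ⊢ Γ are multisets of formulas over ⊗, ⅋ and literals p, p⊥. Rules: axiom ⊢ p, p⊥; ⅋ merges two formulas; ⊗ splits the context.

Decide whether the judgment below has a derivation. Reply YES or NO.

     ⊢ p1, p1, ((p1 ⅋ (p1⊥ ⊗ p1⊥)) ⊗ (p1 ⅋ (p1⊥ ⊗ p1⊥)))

Derivation trace:
[⊗]  ⊢ p1, p1, ((p1 ⅋ (p1⊥ ⊗ p1⊥)) ⊗ (p1 ⅋ (p1⊥ ⊗ p1⊥)))
  [⅋]  ⊢ p1, (p1 ⅋ (p1⊥ ⊗ p1⊥))
    [⊗]  ⊢ p1, p1, (p1⊥ ⊗ p1⊥)
      [Ax]  ⊢ p1, p1⊥
      [Ax]  ⊢ p1, p1⊥
  [⅋]  ⊢ p1, (p1 ⅋ (p1⊥ ⊗ p1⊥))
    [⊗]  ⊢ p1, p1, (p1⊥ ⊗ p1⊥)
      [Ax]  ⊢ p1, p1⊥
      [Ax]  ⊢ p1, p1⊥

Result: YES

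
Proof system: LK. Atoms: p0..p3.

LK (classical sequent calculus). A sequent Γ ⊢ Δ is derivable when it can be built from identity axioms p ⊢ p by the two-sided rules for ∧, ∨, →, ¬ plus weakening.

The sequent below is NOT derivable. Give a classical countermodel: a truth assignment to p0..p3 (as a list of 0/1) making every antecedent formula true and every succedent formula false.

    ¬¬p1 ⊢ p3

Enumerate valuations to refute Γ ⊢ Δ:
  v=0000: Γ:[¬¬p1=F] Δ:[p3=F] refutes=False
  v=0001: Γ:[¬¬p1=F] Δ:[p3=T] refutes=False
  v=0010: Γ:[¬¬p1=F] Δ:[p3=F] refutes=False
  v=0011: Γ:[¬¬p1=F] Δ:[p3=T] refutes=False
  v=0100: Γ:[¬¬p1=T] Δ:[p3=F] refutes=True  ← countermodel

Result: [0, 1, 0, 0]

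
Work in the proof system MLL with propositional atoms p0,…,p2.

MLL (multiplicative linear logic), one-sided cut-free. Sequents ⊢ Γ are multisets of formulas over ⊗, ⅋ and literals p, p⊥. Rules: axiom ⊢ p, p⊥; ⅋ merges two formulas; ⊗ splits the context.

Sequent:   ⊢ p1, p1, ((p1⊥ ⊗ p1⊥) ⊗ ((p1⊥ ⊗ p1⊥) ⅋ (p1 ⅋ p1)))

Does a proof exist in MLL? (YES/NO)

Derivation (root first):
[⊗]  ⊢ p1, p1, ((p1⊥ ⊗ p1⊥) ⊗ ((p1⊥ ⊗ p1⊥) ⅋ (p1 ⅋ p1)))
  [⊗]  ⊢ p1, p1, (p1⊥ ⊗ p1⊥)
    [Ax]  ⊢ p1, p1⊥
    [Ax]  ⊢ p1, p1⊥
  [⅋]  ⊢ ((p1⊥ ⊗ p1⊥) ⅋ (p1 ⅋ p1))
    [⅋]  ⊢ (p1⊥ ⊗ p1⊥), (p1 ⅋ p1)
      [⊗]  ⊢ p1, p1, (p1⊥ ⊗ p1⊥)
        [Ax]  ⊢ p1, p1⊥
        [Ax]  ⊢ p1, p1⊥

Result: YES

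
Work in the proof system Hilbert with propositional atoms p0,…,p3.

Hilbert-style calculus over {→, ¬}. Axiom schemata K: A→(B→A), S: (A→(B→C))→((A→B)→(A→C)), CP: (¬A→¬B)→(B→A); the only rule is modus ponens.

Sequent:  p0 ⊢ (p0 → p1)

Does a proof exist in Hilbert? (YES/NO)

Search for a countermodel by truth-table:
  v=0000: Γ:[p0=F] Δ:[(p0 → p1)=T] refutes=False
  v=0001: Γ:[p0=F] Δ:[(p0 → p1)=T] refutes=False
  v=0010: Γ:[p0=F] Δ:[(p0 → p1)=T] refutes=False
  v=0011: Γ:[p0=F] Δ:[(p0 → p1)=T] refutes=False
  v=0100: Γ:[p0=F] Δ:[(p0 → p1)=T] refutes=False
  v=0101: Γ:[p0=F] Δ:[(p0 → p1)=T] refutes=False
  v=0110: Γ:[p0=F] Δ:[(p0 → p1)=T] refutes=False
  v=0111: Γ:[p0=F] Δ:[(p0 → p1)=T] refutes=False
  v=1000: Γ:[p0=T] Δ:[(p0 → p1)=F] refutes=True  ← countermodel

Result: NO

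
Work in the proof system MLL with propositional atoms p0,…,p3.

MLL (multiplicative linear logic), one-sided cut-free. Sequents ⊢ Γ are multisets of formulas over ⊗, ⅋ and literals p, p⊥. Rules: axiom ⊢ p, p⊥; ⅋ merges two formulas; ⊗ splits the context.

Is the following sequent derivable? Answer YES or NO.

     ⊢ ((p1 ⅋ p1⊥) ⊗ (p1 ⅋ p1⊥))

Proof tree:
[⊗]  ⊢ ((p1 ⅋ p1⊥) ⊗ (p1 ⅋ p1⊥))
  [⅋]  ⊢ (p1 ⅋ p1⊥)
    [Ax]  ⊢ p1, p1⊥
  [⅋]  ⊢ (p1 ⅋ p1⊥)
    [Ax]  ⊢ p1, p1⊥

Result: YES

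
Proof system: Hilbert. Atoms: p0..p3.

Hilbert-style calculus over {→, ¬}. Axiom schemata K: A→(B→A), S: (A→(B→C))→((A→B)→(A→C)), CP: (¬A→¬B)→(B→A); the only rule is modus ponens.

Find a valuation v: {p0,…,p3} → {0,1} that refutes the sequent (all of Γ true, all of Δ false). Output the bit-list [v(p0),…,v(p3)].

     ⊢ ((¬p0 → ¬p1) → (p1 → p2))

Search for a countermodel by truth-table:
  v=0000: Γ:[] Δ:[((¬p0 → ¬p1) → (p1 → p2))=T] refutes=False
  v=0001: Γ:[] Δ:[((¬p0 → ¬p1) → (p1 → p2))=T] refutes=False
  v=0010: Γ:[] Δ:[((¬p0 → ¬p1) → (p1 → p2))=T] refutes=False
  v=0011: Γ:[] Δ:[((¬p0 → ¬p1) → (p1 → p2))=T] refutes=False
  v=0100: Γ:[] Δ:[((¬p0 → ¬p1) → (p1 → p2))=T] refutes=False
  v=0101: Γ:[] Δ:[((¬p0 → ¬p1) → (p1 → p2))=T] refutes=False
  v=0110: Γ:[] Δ:[((¬p0 → ¬p1) → (p1 → p2))=T] refutes=False
  v=0111: Γ:[] Δ:[((¬p0 → ¬p1) → (p1 → p2))=T] refutes=False
  v=1000: Γ:[] Δ:[((¬p0 → ¬p1) → (p1 → p2))=T] refutes=False
  v=1001: Γ:[] Δ:[((¬p0 → ¬p1) → (p1 → p2))=T] refutes=False
  v=1010: Γ:[] Δ:[((¬p0 → ¬p1) → (p1 → p2))=T] refutes=False
  v=1011: Γ:[] Δ:[((¬p0 → ¬p1) → (p1 → p2))=T] refutes=False
  v=1100: Γ:[] Δ:[((¬p0 → ¬p1) → (p1 → p2))=F] refutes=True  ← countermodel

Result: [1, 1, 0, 0]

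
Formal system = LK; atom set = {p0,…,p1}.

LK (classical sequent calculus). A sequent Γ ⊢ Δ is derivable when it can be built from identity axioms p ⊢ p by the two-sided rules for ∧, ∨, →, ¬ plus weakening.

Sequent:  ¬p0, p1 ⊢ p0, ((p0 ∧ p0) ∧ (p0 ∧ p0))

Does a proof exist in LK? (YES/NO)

Search for a countermodel by truth-table:
  v=00: Γ:[¬p0=T, p1=F] Δ:[p0=F, ((p0 ∧ p0) ∧ (p0 ∧ p0))=F] refutes=False
  v=01: Γ:[¬p0=T, p1=T] Δ:[p0=F, ((p0 ∧ p0) ∧ (p0 ∧ p0))=F] refutes=True  ← countermodel

Result: NO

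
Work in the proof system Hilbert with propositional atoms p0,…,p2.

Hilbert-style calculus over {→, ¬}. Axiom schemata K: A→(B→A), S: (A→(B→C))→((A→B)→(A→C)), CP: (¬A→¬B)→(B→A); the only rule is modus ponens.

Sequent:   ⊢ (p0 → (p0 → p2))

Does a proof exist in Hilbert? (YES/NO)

Truth-table refutation:
  v=000: Γ:[] Δ:[(p0 → (p0 → p2))=T] refutes=False
  v=001: Γ:[] Δ:[(p0 → (p0 → p2))=T] refutes=False
  v=010: Γ:[] Δ:[(p0 → (p0 → p2))=T] refutes=False
  v=011: Γ:[] Δ:[(p0 → (p0 → p2))=T] refutes=False
  v=100: Γ:[] Δ:[(p0 → (p0 → p2))=F] refutes=True  ← countermodel

Result: NO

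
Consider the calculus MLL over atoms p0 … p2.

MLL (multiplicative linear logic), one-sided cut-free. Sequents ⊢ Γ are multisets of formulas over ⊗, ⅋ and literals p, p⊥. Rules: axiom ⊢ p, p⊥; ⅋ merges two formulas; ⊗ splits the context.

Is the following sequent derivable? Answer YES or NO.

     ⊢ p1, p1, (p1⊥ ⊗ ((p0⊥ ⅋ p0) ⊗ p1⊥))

Proof tree:
[⊗]  ⊢ p1, p1, (p1⊥ ⊗ ((p0⊥ ⅋ p0) ⊗ p1⊥))
  [Ax]  ⊢ p1, p1⊥
  [⊗]  ⊢ p1, ((p0⊥ ⅋ p0) ⊗ p1⊥)
    [⅋]  ⊢ (p0⊥ ⅋ p0)
      [Ax]  ⊢ p0, p0⊥
    [Ax]  ⊢ p1, p1⊥

Result: YES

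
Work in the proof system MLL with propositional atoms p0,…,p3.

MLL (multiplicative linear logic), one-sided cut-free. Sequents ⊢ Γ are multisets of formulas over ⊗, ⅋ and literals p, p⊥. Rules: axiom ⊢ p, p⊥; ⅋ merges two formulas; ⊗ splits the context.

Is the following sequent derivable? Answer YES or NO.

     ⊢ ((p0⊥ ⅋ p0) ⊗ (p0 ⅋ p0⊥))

Proof tree:
[⊗]  ⊢ ((p0⊥ ⅋ p0) ⊗ (p0 ⅋ p0⊥))
  [⅋]  ⊢ (p0⊥ ⅋ p0)
    [Ax]  ⊢ p0, p0⊥
  [⅋]  ⊢ (p0 ⅋ p0⊥)
    [Ax]  ⊢ p0, p0⊥

Result: YES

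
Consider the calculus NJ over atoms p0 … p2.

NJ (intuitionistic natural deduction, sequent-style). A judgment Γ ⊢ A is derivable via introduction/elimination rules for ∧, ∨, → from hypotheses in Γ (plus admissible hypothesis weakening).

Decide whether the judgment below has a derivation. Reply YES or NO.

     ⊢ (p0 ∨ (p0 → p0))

Proof tree:
[∨I₂]  ⊢ (p0 ∨ (p0 → p0))
  [→I]  ⊢ (p0 → p0)
    [Ax] p0 ⊢ p0

Result: YES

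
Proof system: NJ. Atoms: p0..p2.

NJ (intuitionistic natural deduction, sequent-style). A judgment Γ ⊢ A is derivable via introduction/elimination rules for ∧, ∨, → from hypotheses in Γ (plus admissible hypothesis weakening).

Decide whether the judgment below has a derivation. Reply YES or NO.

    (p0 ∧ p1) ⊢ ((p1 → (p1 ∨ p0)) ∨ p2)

Derivation trace:
[Wk] (p0 ∧ p1) ⊢ ((p1 → (p1 ∨ p0)) ∨ p2)
  [∨I₁]  ⊢ ((p1 → (p1 ∨ p0)) ∨ p2)
    [→I]  ⊢ (p1 → (p1 ∨ p0))
      [∨I₁] p1 ⊢ (p1 ∨ p0)
        [Ax] p1 ⊢ p1

Result: YES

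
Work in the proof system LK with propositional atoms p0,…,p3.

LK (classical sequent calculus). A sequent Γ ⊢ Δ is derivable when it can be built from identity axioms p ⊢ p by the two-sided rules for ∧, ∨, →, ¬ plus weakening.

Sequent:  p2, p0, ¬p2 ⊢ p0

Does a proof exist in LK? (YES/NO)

Derivation (root first):
[WR] p2, p0, ¬p2 ⊢ p0
  [¬L] p2, p0, ¬p2 ⊢ 
    [WL] p2, p0 ⊢ p2
      [Ax] p2 ⊢ p2

Result: YES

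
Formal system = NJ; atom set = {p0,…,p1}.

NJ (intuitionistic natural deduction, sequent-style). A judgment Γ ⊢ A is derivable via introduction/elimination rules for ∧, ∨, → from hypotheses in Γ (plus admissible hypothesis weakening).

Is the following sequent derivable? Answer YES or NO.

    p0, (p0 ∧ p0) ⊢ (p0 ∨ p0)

Proof tree:
[Wk] p0, (p0 ∧ p0) ⊢ (p0 ∨ p0)
  [∨I₁] p0 ⊢ (p0 ∨ p0)
    [Ax] p0 ⊢ p0

Result: YES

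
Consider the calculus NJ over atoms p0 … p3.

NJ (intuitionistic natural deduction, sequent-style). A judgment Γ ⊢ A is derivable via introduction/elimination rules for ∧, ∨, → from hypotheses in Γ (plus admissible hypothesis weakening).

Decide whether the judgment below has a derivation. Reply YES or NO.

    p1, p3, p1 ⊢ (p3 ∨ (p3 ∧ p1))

Proof tree:
[∨I₂] p1, p3, p1 ⊢ (p3 ∨ (p3 ∧ p1))
  [Wk] p1, p3, p1 ⊢ (p3 ∧ p1)
    [∧I] p1, p3 ⊢ (p3 ∧ p1)
      [Ax] p3 ⊢ p3
      [Ax] p1 ⊢ p1

Result: YES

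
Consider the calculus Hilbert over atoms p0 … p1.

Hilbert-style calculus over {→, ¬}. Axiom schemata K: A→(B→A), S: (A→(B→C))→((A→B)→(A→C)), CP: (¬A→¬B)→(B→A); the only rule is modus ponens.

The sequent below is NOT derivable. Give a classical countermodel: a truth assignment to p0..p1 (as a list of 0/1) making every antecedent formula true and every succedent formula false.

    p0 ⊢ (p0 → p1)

Search for a countermodel by truth-table:
  v=00: Γ:[p0=F] Δ:[(p0 → p1)=T] refutes=False
  v=01: Γ:[p0=F] Δ:[(p0 → p1)=T] refutes=False
  v=10: Γ:[p0=T] Δ:[(p0 → p1)=F] refutes=True  ← countermodel

Result: [1, 0]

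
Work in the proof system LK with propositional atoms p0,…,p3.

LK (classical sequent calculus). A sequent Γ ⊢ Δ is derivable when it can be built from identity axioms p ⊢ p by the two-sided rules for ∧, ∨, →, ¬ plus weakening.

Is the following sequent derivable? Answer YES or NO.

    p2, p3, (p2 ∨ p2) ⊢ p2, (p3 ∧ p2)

Derivation trace:
[∨L] p2, p3, (p2 ∨ p2) ⊢ p2, (p3 ∧ p2)
  [Ax] p2 ⊢ p2
  [WL] p2, p3, p2 ⊢ (p3 ∧ p2)
    [∧R] p2, p3 ⊢ (p3 ∧ p2)
      [Ax] p3 ⊢ p3
      [Ax] p2 ⊢ p2

Result: YES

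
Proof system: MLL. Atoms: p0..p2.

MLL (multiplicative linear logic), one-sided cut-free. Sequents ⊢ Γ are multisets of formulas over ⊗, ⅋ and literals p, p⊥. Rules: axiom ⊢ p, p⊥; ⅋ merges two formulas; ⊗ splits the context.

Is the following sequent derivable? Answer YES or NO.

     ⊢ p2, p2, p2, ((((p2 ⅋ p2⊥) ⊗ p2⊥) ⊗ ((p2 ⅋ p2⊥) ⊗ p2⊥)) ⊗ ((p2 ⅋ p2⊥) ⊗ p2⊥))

Proof tree:
[⊗]  ⊢ p2, p2, p2, ((((p2 ⅋ p2⊥) ⊗ p2⊥) ⊗ ((p2 ⅋ p2⊥) ⊗ p2⊥)) ⊗ ((p2 ⅋ p2⊥) ⊗ p2⊥))
  [⊗]  ⊢ p2, p2, (((p2 ⅋ p2⊥) ⊗ p2⊥) ⊗ ((p2 ⅋ p2⊥) ⊗ p2⊥))
    [⊗]  ⊢ p2, ((p2 ⅋ p2⊥) ⊗ p2⊥)
      [⅋]  ⊢ (p2 ⅋ p2⊥)
        [Ax]  ⊢ p2, p2⊥
      [Ax]  ⊢ p2, p2⊥
    [⊗]  ⊢ p2, ((p2 ⅋ p2⊥) ⊗ p2⊥)
      [⅋]  ⊢ (p2 ⅋ p2⊥)
        [Ax]  ⊢ p2, p2⊥
      [Ax]  ⊢ p2, p2⊥
  [⊗]  ⊢ p2, ((p2 ⅋ p2⊥) ⊗ p2⊥)
    [⅋]  ⊢ (p2 ⅋ p2⊥)
      [Ax]  ⊢ p2, p2⊥
    [Ax]  ⊢ p2, p2⊥

Result: YES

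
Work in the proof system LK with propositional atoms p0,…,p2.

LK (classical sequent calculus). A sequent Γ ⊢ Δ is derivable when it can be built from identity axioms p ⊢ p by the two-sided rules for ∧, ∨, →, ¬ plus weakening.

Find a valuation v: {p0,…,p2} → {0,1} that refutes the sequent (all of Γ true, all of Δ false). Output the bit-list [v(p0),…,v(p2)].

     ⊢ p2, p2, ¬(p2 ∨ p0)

Enumerate valuations to refute Γ ⊢ Δ:
  v=000: Γ:[] Δ:[p2=F, p2=F, ¬(p2 ∨ p0)=T] refutes=False
  v=001: Γ:[] Δ:[p2=T, p2=T, ¬(p2 ∨ p0)=F] refutes=False
  v=010: Γ:[] Δ:[p2=F, p2=F, ¬(p2 ∨ p0)=T] refutes=False
  v=011: Γ:[] Δ:[p2=T, p2=T, ¬(p2 ∨ p0)=F] refutes=False
  v=100: Γ:[] Δ:[p2=F, p2=F, ¬(p2 ∨ p0)=F] refutes=True  ← countermodel

Result: [1, 0, 0]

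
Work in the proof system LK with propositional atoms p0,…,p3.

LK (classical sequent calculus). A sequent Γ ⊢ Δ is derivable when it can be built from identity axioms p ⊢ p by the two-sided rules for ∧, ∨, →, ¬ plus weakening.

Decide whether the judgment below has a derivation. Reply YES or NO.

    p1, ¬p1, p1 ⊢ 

Derivation (root first):
[WL] p1, ¬p1, p1 ⊢ 
  [¬L] p1, ¬p1 ⊢ 
    [Ax] p1 ⊢ p1

Result: YES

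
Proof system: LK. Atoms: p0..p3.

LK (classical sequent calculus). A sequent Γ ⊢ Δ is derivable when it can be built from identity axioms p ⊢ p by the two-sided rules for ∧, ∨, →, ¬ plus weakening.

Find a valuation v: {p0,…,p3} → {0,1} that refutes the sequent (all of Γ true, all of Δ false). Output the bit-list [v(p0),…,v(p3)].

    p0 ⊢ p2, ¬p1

Search for a countermodel by truth-table:
  v=0000: Γ:[p0=F] Δ:[p2=F, ¬p1=T] refutes=False
  v=0001: Γ:[p0=F] Δ:[p2=F, ¬p1=T] refutes=False
  v=0010: Γ:[p0=F] Δ:[p2=T, ¬p1=T] refutes=False
  v=0011: Γ:[p0=F] Δ:[p2=T, ¬p1=T] refutes=False
  v=0100: Γ:[p0=F] Δ:[p2=F, ¬p1=F] refutes=False
  v=0101: Γ:[p0=F] Δ:[p2=F, ¬p1=F] refutes=False
  v=0110: Γ:[p0=F] Δ:[p2=T, ¬p1=F] refutes=False
  v=0111: Γ:[p0=F] Δ:[p2=T, ¬p1=F] refutes=False
  v=1000: Γ:[p0=T] Δ:[p2=F, ¬p1=T] refutes=False
  v=1001: Γ:[p0=T] Δ:[p2=F, ¬p1=T] refutes=False
  v=1010: Γ:[p0=T] Δ:[p2=T, ¬p1=T] refutes=False
  v=1011: Γ:[p0=T] Δ:[p2=T, ¬p1=T] refutes=False
  v=1100: Γ:[p0=T] Δ:[p2=F, ¬p1=F] refutes=True  ← countermodel

Result: [1, 1, 0, 0]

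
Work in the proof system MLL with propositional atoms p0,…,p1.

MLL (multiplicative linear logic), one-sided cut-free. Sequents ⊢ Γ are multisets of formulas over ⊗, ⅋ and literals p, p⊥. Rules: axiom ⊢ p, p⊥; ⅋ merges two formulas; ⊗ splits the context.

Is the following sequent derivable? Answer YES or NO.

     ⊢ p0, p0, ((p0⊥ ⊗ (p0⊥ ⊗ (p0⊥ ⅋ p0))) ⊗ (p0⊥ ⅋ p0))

Derivation trace:
[⊗]  ⊢ p0, p0, ((p0⊥ ⊗ (p0⊥ ⊗ (p0⊥ ⅋ p0))) ⊗ (p0⊥ ⅋ p0))
  [⊗]  ⊢ p0, p0, (p0⊥ ⊗ (p0⊥ ⊗ (p0⊥ ⅋ p0)))
    [Ax]  ⊢ p0, p0⊥
    [⊗]  ⊢ p0, (p0⊥ ⊗ (p0⊥ ⅋ p0))
      [Ax]  ⊢ p0, p0⊥
      [⅋]  ⊢ (p0⊥ ⅋ p0)
        [Ax]  ⊢ p0, p0⊥
  [⅋]  ⊢ (p0⊥ ⅋ p0)
    [Ax]  ⊢ p0, p0⊥

Result: YES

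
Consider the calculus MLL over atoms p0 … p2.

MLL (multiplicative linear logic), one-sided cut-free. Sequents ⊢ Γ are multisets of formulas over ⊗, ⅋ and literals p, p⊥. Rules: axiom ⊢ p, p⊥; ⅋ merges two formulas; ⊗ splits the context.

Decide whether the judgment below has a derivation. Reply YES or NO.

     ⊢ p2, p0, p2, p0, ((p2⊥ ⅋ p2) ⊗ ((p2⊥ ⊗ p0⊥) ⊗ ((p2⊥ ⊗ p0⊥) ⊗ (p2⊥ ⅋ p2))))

Derivation trace:
[⊗]  ⊢ p2, p0, p2, p0, ((p2⊥ ⅋ p2) ⊗ ((p2⊥ ⊗ p0⊥) ⊗ ((p2⊥ ⊗ p0⊥) ⊗ (p2⊥ ⅋ p2))))
  [⅋]  ⊢ (p2⊥ ⅋ p2)
    [Ax]  ⊢ p2, p2⊥
  [⊗]  ⊢ p2, p0, p2, p0, ((p2⊥ ⊗ p0⊥) ⊗ ((p2⊥ ⊗ p0⊥) ⊗ (p2⊥ ⅋ p2)))
    [⊗]  ⊢ p2, p0, (p2⊥ ⊗ p0⊥)
      [Ax]  ⊢ p2, p2⊥
      [Ax]  ⊢ p0, p0⊥
    [⊗]  ⊢ p2, p0, ((p2⊥ ⊗ p0⊥) ⊗ (p2⊥ ⅋ p2))
      [⊗]  ⊢ p2, p0, (p2⊥ ⊗ p0⊥)
        [Ax]  ⊢ p2, p2⊥
        [Ax]  ⊢ p0, p0⊥
      [⅋]  ⊢ (p2⊥ ⅋ p2)
        [Ax]  ⊢ p2, p2⊥

Result: YES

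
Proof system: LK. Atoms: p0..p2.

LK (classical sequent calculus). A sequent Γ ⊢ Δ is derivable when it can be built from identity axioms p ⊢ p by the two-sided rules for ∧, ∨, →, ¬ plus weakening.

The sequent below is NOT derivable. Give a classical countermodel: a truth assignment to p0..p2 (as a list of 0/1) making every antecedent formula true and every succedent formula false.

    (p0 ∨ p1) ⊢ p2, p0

Enumerate valuations to refute Γ ⊢ Δ:
  v=000: Γ:[(p0 ∨ p1)=F] Δ:[p2=F, p0=F] refutes=False
  v=001: Γ:[(p0 ∨ p1)=F] Δ:[p2=T, p0=F] refutes=False
  v=010: Γ:[(p0 ∨ p1)=T] Δ:[p2=F, p0=F] refutes=True  ← countermodel

Result: [0, 1, 0]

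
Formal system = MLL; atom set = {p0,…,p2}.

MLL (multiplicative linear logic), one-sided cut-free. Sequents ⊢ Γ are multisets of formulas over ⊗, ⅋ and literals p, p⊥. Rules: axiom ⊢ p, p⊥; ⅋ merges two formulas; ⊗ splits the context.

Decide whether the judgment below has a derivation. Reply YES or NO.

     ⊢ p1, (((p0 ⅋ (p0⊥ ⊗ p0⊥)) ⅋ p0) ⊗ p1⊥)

Proof tree:
[⊗]  ⊢ p1, (((p0 ⅋ (p0⊥ ⊗ p0⊥)) ⅋ p0) ⊗ p1⊥)
  [⅋]  ⊢ ((p0 ⅋ (p0⊥ ⊗ p0⊥)) ⅋ p0)
    [⅋]  ⊢ p0, (p0 ⅋ (p0⊥ ⊗ p0⊥))
      [⊗]  ⊢ p0, p0, (p0⊥ ⊗ p0⊥)
        [Ax]  ⊢ p0, p0⊥
        [Ax]  ⊢ p0, p0⊥
  [Ax]  ⊢ p1, p1⊥

Result: YES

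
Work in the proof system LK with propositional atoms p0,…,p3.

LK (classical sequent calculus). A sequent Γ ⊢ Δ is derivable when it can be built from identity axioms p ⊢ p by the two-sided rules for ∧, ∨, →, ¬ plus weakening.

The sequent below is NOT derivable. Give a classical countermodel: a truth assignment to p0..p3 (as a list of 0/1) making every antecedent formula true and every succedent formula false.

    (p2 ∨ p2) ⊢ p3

Truth-table refutation:
  v=0000: Γ:[(p2 ∨ p2)=F] Δ:[p3=F] refutes=False
  v=0001: Γ:[(p2 ∨ p2)=F] Δ:[p3=T] refutes=False
  v=0010: Γ:[(p2 ∨ p2)=T] Δ:[p3=F] refutes=True  ← countermodel

Result: [0, 0, 1, 0]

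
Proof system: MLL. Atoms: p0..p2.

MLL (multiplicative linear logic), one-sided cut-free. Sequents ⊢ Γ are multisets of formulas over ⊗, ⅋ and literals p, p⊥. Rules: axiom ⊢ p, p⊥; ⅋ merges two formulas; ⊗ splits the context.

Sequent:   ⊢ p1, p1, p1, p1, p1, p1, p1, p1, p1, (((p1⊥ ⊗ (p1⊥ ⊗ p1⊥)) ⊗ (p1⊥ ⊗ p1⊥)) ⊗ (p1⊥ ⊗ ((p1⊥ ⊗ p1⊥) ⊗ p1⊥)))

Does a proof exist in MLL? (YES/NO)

Proof tree:
[⊗]  ⊢ p1, p1, p1, p1, p1, p1, p1, p1, p1, (((p1⊥ ⊗ (p1⊥ ⊗ p1⊥)) ⊗ (p1⊥ ⊗ p1⊥)) ⊗ (p1⊥ ⊗ ((p1⊥ ⊗ p1⊥) ⊗ p1⊥)))
  [⊗]  ⊢ p1, p1, p1, p1, p1, ((p1⊥ ⊗ (p1⊥ ⊗ p1⊥)) ⊗ (p1⊥ ⊗ p1⊥))
    [⊗]  ⊢ p1, p1, p1, (p1⊥ ⊗ (p1⊥ ⊗ p1⊥))
      [Ax]  ⊢ p1, p1⊥
      [⊗]  ⊢ p1, p1, (p1⊥ ⊗ p1⊥)
        [Ax]  ⊢ p1, p1⊥
        [Ax]  ⊢ p1, p1⊥
    [⊗]  ⊢ p1, p1, (p1⊥ ⊗ p1⊥)
      [Ax]  ⊢ p1, p1⊥
      [Ax]  ⊢ p1, p1⊥
  [⊗]  ⊢ p1, p1, p1, p1, (p1⊥ ⊗ ((p1⊥ ⊗ p1⊥) ⊗ p1⊥))
    [Ax]  ⊢ p1, p1⊥
    [⊗]  ⊢ p1, p1, p1, ((p1⊥ ⊗ p1⊥) ⊗ p1⊥)
      [⊗]  ⊢ p1, p1, (p1⊥ ⊗ p1⊥)
        [Ax]  ⊢ p1, p1⊥
        [Ax]  ⊢ p1, p1⊥
      [Ax]  ⊢ p1, p1⊥

Result: YES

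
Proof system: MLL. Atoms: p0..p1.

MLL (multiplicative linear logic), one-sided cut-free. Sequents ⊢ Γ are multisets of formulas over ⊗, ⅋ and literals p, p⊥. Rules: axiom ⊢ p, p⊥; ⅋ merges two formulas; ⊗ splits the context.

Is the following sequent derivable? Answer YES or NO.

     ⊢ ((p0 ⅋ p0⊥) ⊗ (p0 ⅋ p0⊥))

Proof tree:
[⊗]  ⊢ ((p0 ⅋ p0⊥) ⊗ (p0 ⅋ p0⊥))
  [⅋]  ⊢ (p0 ⅋ p0⊥)
    [Ax]  ⊢ p0, p0⊥
  [⅋]  ⊢ (p0 ⅋ p0⊥)
    [Ax]  ⊢ p0, p0⊥

Result: YES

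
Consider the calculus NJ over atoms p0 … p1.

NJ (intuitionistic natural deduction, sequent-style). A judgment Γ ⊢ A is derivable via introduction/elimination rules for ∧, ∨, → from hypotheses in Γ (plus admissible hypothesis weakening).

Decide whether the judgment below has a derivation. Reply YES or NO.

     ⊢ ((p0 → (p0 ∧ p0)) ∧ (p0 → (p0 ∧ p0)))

Derivation (root first):
[∧I]  ⊢ ((p0 → (p0 ∧ p0)) ∧ (p0 → (p0 ∧ p0)))
  [→I]  ⊢ (p0 → (p0 ∧ p0))
    [∧I] p0 ⊢ (p0 ∧ p0)
      [Ax] p0 ⊢ p0
      [Ax] p0 ⊢ p0
  [→I]  ⊢ (p0 → (p0 ∧ p0))
    [∧I] p0 ⊢ (p0 ∧ p0)
      [Ax] p0 ⊢ p0
      [Ax] p0 ⊢ p0

Result: YES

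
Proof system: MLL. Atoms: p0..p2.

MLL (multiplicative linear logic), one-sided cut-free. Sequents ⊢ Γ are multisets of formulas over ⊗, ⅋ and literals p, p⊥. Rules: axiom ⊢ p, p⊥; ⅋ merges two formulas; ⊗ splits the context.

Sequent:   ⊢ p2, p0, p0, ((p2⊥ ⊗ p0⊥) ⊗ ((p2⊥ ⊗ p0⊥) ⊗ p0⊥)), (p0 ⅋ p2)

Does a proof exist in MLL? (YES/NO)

Derivation (root first):
[⅋]  ⊢ p2, p0, p0, ((p2⊥ ⊗ p0⊥) ⊗ ((p2⊥ ⊗ p0⊥) ⊗ p0⊥)), (p0 ⅋ p2)
  [⊗]  ⊢ p2, p0, p2, p0, p0, ((p2⊥ ⊗ p0⊥) ⊗ ((p2⊥ ⊗ p0⊥) ⊗ p0⊥))
    [⊗]  ⊢ p2, p0, (p2⊥ ⊗ p0⊥)
      [Ax]  ⊢ p2, p2⊥
      [Ax]  ⊢ p0, p0⊥
    [⊗]  ⊢ p2, p0, p0, ((p2⊥ ⊗ p0⊥) ⊗ p0⊥)
      [⊗]  ⊢ p2, p0, (p2⊥ ⊗ p0⊥)
        [Ax]  ⊢ p2, p2⊥
        [Ax]  ⊢ p0, p0⊥
      [Ax]  ⊢ p0, p0⊥

Result: YES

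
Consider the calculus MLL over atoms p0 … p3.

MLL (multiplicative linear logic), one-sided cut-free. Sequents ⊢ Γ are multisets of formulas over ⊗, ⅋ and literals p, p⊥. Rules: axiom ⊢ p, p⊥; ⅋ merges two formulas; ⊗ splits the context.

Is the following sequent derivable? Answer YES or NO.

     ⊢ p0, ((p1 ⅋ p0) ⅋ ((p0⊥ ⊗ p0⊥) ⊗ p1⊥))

Derivation trace:
[⅋]  ⊢ p0, ((p1 ⅋ p0) ⅋ ((p0⊥ ⊗ p0⊥) ⊗ p1⊥))
  [⅋]  ⊢ p0, ((p0⊥ ⊗ p0⊥) ⊗ p1⊥), (p1 ⅋ p0)
    [⊗]  ⊢ p0, p0, p1, ((p0⊥ ⊗ p0⊥) ⊗ p1⊥)
      [⊗]  ⊢ p0, p0, (p0⊥ ⊗ p0⊥)
        [Ax]  ⊢ p0, p0⊥
        [Ax]  ⊢ p0, p0⊥
      [Ax]  ⊢ p1, p1⊥

Result: YES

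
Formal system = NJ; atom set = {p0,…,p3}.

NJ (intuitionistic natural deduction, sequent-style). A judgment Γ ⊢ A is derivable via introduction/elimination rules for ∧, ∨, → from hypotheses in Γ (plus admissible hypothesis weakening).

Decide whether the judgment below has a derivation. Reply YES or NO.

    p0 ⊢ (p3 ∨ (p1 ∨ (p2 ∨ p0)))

Derivation (root first):
[∨I₂] p0 ⊢ (p3 ∨ (p1 ∨ (p2 ∨ p0)))
  [∨I₂] p0 ⊢ (p1 ∨ (p2 ∨ p0))
    [∨I₂] p0 ⊢ (p2 ∨ p0)
      [Ax] p0 ⊢ p0

Result: YES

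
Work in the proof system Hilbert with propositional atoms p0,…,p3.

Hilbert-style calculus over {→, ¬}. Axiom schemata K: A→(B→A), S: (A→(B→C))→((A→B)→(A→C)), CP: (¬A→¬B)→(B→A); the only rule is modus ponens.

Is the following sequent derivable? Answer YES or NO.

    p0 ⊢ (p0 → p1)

Search for a countermodel by truth-table:
  v=0000: Γ:[p0=F] Δ:[(p0 → p1)=T] refutes=False
  v=0001: Γ:[p0=F] Δ:[(p0 → p1)=T] refutes=False
  v=0010: Γ:[p0=F] Δ:[(p0 → p1)=T] refutes=False
  v=0011: Γ:[p0=F] Δ:[(p0 → p1)=T] refutes=False
  v=0100: Γ:[p0=F] Δ:[(p0 → p1)=T] refutes=False
  v=0101: Γ:[p0=F] Δ:[(p0 → p1)=T] refutes=False
  v=0110: Γ:[p0=F] Δ:[(p0 → p1)=T] refutes=False
  v=0111: Γ:[p0=F] Δ:[(p0 → p1)=T] refutes=False
  v=1000: Γ:[p0=T] Δ:[(p0 → p1)=F] refutes=True  ← countermodel

Result: NO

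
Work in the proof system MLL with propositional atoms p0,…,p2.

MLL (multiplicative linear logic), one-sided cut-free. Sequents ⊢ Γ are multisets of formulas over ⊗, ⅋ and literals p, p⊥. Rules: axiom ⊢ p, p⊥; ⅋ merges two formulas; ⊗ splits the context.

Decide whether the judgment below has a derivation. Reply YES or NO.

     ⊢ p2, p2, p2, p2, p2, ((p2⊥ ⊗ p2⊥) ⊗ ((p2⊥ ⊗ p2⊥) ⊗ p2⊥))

Derivation trace:
[⊗]  ⊢ p2, p2, p2, p2, p2, ((p2⊥ ⊗ p2⊥) ⊗ ((p2⊥ ⊗ p2⊥) ⊗ p2⊥))
  [⊗]  ⊢ p2, p2, (p2⊥ ⊗ p2⊥)
    [Ax]  ⊢ p2, p2⊥
    [Ax]  ⊢ p2, p2⊥
  [⊗]  ⊢ p2, p2, p2, ((p2⊥ ⊗ p2⊥) ⊗ p2⊥)
    [⊗]  ⊢ p2, p2, (p2⊥ ⊗ p2⊥)
      [Ax]  ⊢ p2, p2⊥
      [Ax]  ⊢ p2, p2⊥
    [Ax]  ⊢ p2, p2⊥

Result: YES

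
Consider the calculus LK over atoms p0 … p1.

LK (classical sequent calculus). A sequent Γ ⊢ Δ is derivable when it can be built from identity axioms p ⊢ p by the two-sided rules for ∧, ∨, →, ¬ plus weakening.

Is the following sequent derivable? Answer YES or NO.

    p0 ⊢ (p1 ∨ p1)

Truth-table refutation:
  v=00: Γ:[p0=F] Δ:[(p1 ∨ p1)=F] refutes=False
  v=01: Γ:[p0=F] Δ:[(p1 ∨ p1)=T] refutes=False
  v=10: Γ:[p0=T] Δ:[(p1 ∨ p1)=F] refutes=True  ← countermodel

Result: NO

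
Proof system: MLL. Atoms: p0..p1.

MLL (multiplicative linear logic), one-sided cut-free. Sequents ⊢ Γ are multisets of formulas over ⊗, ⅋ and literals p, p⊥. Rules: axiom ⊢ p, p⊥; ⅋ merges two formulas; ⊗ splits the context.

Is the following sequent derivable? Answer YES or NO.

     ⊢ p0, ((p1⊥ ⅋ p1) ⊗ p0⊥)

Derivation (root first):
[⊗]  ⊢ p0, ((p1⊥ ⅋ p1) ⊗ p0⊥)
  [⅋]  ⊢ (p1⊥ ⅋ p1)
    [Ax]  ⊢ p1, p1⊥
  [Ax]  ⊢ p0, p0⊥

Result: YES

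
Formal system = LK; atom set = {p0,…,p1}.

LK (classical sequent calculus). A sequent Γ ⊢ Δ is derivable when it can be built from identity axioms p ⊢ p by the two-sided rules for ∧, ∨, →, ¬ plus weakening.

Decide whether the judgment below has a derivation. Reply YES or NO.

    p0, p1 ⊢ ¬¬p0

Proof tree:
[¬R] p0, p1 ⊢ ¬¬p0
  [WL] p0, ¬p0, p1 ⊢ 
    [¬L] p0, ¬p0 ⊢ 
      [Ax] p0 ⊢ p0

Result: YES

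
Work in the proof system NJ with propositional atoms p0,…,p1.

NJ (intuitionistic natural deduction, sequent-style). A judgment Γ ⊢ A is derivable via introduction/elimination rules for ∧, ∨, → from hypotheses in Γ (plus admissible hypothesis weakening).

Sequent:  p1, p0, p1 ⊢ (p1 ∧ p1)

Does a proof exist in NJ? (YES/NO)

Derivation (root first):
[Wk] p1, p0, p1 ⊢ (p1 ∧ p1)
  [∧I] p1, p0 ⊢ (p1 ∧ p1)
    [Wk] p1, p0 ⊢ p1
      [Ax] p1 ⊢ p1
    [Wk] p1, p0 ⊢ p1
      [Ax] p1 ⊢ p1

Result: YES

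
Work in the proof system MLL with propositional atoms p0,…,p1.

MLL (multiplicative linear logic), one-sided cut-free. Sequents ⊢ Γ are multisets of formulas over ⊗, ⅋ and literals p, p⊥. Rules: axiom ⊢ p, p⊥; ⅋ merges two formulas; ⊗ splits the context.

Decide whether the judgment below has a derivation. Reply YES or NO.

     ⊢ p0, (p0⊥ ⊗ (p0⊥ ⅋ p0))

Derivation (root first):
[⊗]  ⊢ p0, (p0⊥ ⊗ (p0⊥ ⅋ p0))
  [Ax]  ⊢ p0, p0⊥
  [⅋]  ⊢ (p0⊥ ⅋ p0)
    [Ax]  ⊢ p0, p0⊥

Result: YES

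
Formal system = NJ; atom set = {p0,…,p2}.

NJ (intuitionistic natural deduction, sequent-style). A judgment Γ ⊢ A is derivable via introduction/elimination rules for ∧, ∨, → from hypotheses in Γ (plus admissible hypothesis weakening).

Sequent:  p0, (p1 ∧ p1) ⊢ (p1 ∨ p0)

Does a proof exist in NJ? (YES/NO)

Derivation trace:
[∨I₂] p0, (p1 ∧ p1) ⊢ (p1 ∨ p0)
  [Wk] p0, (p1 ∧ p1) ⊢ p0
    [Ax] p0 ⊢ p0

Result: YES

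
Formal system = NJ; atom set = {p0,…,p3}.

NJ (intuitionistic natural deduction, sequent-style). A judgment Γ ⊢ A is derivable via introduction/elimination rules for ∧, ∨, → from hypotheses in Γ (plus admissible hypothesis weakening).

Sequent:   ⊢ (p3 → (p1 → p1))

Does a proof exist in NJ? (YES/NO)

Derivation trace:
[→I]  ⊢ (p3 → (p1 → p1))
  [Wk] p3 ⊢ (p1 → p1)
    [→I]  ⊢ (p1 → p1)
      [Ax] p1 ⊢ p1

Result: YES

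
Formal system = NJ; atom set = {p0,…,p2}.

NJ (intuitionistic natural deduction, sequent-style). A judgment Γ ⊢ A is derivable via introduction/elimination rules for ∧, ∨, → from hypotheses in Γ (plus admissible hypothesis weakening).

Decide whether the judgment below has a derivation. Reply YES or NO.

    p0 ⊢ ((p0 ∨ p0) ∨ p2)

Derivation trace:
[∨I₁] p0 ⊢ ((p0 ∨ p0) ∨ p2)
  [∨I₂] p0 ⊢ (p0 ∨ p0)
    [Ax] p0 ⊢ p0

Result: YES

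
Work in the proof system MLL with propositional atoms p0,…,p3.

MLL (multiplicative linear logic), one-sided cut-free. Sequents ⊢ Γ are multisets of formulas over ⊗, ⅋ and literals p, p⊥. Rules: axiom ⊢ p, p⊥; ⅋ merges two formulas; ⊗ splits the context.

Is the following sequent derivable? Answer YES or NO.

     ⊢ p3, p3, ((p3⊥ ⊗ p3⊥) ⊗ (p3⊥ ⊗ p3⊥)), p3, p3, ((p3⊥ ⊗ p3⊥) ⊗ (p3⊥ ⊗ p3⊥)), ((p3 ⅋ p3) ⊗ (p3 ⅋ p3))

Derivation (root first):
[⊗]  ⊢ p3, p3, ((p3⊥ ⊗ p3⊥) ⊗ (p3⊥ ⊗ p3⊥)), p3, p3, ((p3⊥ ⊗ p3⊥) ⊗ (p3⊥ ⊗ p3⊥)), ((p3 ⅋ p3) ⊗ (p3 ⅋ p3))
  [⅋]  ⊢ p3, p3, ((p3⊥ ⊗ p3⊥) ⊗ (p3⊥ ⊗ p3⊥)), (p3 ⅋ p3)
    [⊗]  ⊢ p3, p3, p3, p3, ((p3⊥ ⊗ p3⊥) ⊗ (p3⊥ ⊗ p3⊥))
      [⊗]  ⊢ p3, p3, (p3⊥ ⊗ p3⊥)
        [Ax]  ⊢ p3, p3⊥
        [Ax]  ⊢ p3, p3⊥
      [⊗]  ⊢ p3, p3, (p3⊥ ⊗ p3⊥)
        [Ax]  ⊢ p3, p3⊥
        [Ax]  ⊢ p3, p3⊥
  [⅋]  ⊢ p3, p3, ((p3⊥ ⊗ p3⊥) ⊗ (p3⊥ ⊗ p3⊥)), (p3 ⅋ p3)
    [⊗]  ⊢ p3, p3, p3, p3, ((p3⊥ ⊗ p3⊥) ⊗ (p3⊥ ⊗ p3⊥))
      [⊗]  ⊢ p3, p3, (p3⊥ ⊗ p3⊥)
        [Ax]  ⊢ p3, p3⊥
        [Ax]  ⊢ p3, p3⊥
      [⊗]  ⊢ p3, p3, (p3⊥ ⊗ p3⊥)
        [Ax]  ⊢ p3, p3⊥
        [Ax]  ⊢ p3, p3⊥

Result: YES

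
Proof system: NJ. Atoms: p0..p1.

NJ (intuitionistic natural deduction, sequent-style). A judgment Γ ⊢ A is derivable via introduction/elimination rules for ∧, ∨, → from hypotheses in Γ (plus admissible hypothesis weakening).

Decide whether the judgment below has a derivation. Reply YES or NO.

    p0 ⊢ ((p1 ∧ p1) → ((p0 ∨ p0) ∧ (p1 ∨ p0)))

Derivation trace:
[→I] p0 ⊢ ((p1 ∧ p1) → ((p0 ∨ p0) ∧ (p1 ∨ p0)))
  [Wk] p0, (p1 ∧ p1) ⊢ ((p0 ∨ p0) ∧ (p1 ∨ p0))
    [∧I] p0 ⊢ ((p0 ∨ p0) ∧ (p1 ∨ p0))
      [∨I₁] p0 ⊢ (p0 ∨ p0)
        [Ax] p0 ⊢ p0
      [∨I₂] p0 ⊢ (p1 ∨ p0)
        [Ax] p0 ⊢ p0

Result: YES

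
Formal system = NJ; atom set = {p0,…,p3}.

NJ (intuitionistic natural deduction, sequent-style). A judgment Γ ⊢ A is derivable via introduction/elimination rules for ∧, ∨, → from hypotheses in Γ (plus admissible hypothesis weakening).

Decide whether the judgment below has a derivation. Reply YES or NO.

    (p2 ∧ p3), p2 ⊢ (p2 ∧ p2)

Proof tree:
[∧I] (p2 ∧ p3), p2 ⊢ (p2 ∧ p2)
  [Wk] p2, (p2 ∧ p3) ⊢ p2
    [Ax] p2 ⊢ p2
  [Ax] p2 ⊢ p2

Result: YES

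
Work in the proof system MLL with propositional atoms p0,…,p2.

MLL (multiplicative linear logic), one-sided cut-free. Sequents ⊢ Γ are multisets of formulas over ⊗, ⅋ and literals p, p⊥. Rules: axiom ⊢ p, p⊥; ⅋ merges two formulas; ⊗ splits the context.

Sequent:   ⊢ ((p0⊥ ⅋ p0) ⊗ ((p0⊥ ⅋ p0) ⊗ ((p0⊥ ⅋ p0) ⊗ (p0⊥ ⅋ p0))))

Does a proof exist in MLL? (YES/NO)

Derivation (root first):
[⊗]  ⊢ ((p0⊥ ⅋ p0) ⊗ ((p0⊥ ⅋ p0) ⊗ ((p0⊥ ⅋ p0) ⊗ (p0⊥ ⅋ p0))))
  [⅋]  ⊢ (p0⊥ ⅋ p0)
    [Ax]  ⊢ p0, p0⊥
  [⊗]  ⊢ ((p0⊥ ⅋ p0) ⊗ ((p0⊥ ⅋ p0) ⊗ (p0⊥ ⅋ p0)))
    [⅋]  ⊢ (p0⊥ ⅋ p0)
      [Ax]  ⊢ p0, p0⊥
    [⊗]  ⊢ ((p0⊥ ⅋ p0) ⊗ (p0⊥ ⅋ p0))
      [⅋]  ⊢ (p0⊥ ⅋ p0)
        [Ax]  ⊢ p0, p0⊥
      [⅋]  ⊢ (p0⊥ ⅋ p0)
        [Ax]  ⊢ p0, p0⊥

Result: YES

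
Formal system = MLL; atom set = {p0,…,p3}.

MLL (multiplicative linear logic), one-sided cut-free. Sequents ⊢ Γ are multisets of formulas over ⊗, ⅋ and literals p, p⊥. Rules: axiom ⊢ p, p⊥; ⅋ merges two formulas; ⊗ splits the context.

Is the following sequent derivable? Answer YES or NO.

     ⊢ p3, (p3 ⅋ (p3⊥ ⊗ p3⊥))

Derivation (root first):
[⅋]  ⊢ p3, (p3 ⅋ (p3⊥ ⊗ p3⊥))
  [⊗]  ⊢ p3, p3, (p3⊥ ⊗ p3⊥)
    [Ax]  ⊢ p3, p3⊥
    [Ax]  ⊢ p3, p3⊥

Result: YES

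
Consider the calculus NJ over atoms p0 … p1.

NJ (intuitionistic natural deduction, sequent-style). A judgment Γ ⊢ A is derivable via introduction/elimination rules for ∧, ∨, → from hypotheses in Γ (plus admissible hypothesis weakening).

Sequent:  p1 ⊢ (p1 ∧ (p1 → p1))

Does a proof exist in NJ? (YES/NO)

Proof tree:
[∧I] p1 ⊢ (p1 ∧ (p1 → p1))
  [Ax] p1 ⊢ p1
  [→I]  ⊢ (p1 → p1)
    [Ax] p1 ⊢ p1

Result: YES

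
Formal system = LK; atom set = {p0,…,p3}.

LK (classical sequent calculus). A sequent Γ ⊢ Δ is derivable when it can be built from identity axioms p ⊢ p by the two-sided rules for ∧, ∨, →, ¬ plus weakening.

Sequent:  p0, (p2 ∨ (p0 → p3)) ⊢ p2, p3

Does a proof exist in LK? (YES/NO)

Proof tree:
[∨L] p0, (p2 ∨ (p0 → p3)) ⊢ p2, p3
  [Ax] p2 ⊢ p2
  [→L] p0, (p0 → p3) ⊢ p3
    [Ax] p0 ⊢ p0
    [Ax] p3 ⊢ p3

Result: YES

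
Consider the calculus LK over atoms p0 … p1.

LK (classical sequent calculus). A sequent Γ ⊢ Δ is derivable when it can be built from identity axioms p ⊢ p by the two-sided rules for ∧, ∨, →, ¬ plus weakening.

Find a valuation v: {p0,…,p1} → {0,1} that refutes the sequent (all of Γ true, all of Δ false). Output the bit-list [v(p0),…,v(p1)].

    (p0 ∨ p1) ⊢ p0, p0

Truth-table refutation:
  v=00: Γ:[(p0 ∨ p1)=F] Δ:[p0=F, p0=F] refutes=False
  v=01: Γ:[(p0 ∨ p1)=T] Δ:[p0=F, p0=F] refutes=True  ← countermodel

Result: [0, 1]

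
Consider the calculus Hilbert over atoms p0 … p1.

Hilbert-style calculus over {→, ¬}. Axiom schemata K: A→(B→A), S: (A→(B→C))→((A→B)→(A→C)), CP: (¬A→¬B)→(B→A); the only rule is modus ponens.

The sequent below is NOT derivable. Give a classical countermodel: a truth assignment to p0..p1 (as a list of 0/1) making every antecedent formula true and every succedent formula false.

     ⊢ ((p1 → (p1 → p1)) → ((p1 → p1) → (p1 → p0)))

Truth-table refutation:
  v=00: Γ:[] Δ:[((p1 → (p1 → p1)) → ((p1 → p1) → (p1 → p0)))=T] refutes=False
  v=01: Γ:[] Δ:[((p1 → (p1 → p1)) → ((p1 → p1) → (p1 → p0)))=F] refutes=True  ← countermodel

Result: [0, 1]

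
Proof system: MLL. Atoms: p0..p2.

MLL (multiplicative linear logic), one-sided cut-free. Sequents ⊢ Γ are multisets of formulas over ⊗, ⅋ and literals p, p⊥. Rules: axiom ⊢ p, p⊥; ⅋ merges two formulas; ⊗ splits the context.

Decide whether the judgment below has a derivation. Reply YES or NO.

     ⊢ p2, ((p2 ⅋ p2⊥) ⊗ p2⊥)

Proof tree:
[⊗]  ⊢ p2, ((p2 ⅋ p2⊥) ⊗ p2⊥)
  [⅋]  ⊢ (p2 ⅋ p2⊥)
    [Ax]  ⊢ p2, p2⊥
  [Ax]  ⊢ p2, p2⊥

Result: YES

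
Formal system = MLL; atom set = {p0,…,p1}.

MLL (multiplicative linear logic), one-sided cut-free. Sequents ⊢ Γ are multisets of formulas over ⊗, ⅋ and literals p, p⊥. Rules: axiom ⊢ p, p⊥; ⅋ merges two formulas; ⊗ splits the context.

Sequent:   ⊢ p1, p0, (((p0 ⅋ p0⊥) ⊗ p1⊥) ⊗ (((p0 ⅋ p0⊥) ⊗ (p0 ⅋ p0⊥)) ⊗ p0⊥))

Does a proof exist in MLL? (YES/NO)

Proof tree:
[⊗]  ⊢ p1, p0, (((p0 ⅋ p0⊥) ⊗ p1⊥) ⊗ (((p0 ⅋ p0⊥) ⊗ (p0 ⅋ p0⊥)) ⊗ p0⊥))
  [⊗]  ⊢ p1, ((p0 ⅋ p0⊥) ⊗ p1⊥)
    [⅋]  ⊢ (p0 ⅋ p0⊥)
      [Ax]  ⊢ p0, p0⊥
    [Ax]  ⊢ p1, p1⊥
  [⊗]  ⊢ p0, (((p0 ⅋ p0⊥) ⊗ (p0 ⅋ p0⊥)) ⊗ p0⊥)
    [⊗]  ⊢ ((p0 ⅋ p0⊥) ⊗ (p0 ⅋ p0⊥))
      [⅋]  ⊢ (p0 ⅋ p0⊥)
        [Ax]  ⊢ p0, p0⊥
      [⅋]  ⊢ (p0 ⅋ p0⊥)
        [Ax]  ⊢ p0, p0⊥
    [Ax]  ⊢ p0, p0⊥

Result: YES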